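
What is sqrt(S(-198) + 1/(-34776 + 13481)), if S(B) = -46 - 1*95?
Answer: 2*I*sqrt(15985070455)/21295 ≈ 11.874*I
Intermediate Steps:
S(B) = -141 (S(B) = -46 - 95 = -141)
sqrt(S(-198) + 1/(-34776 + 13481)) = sqrt(-141 + 1/(-34776 + 13481)) = sqrt(-141 + 1/(-21295)) = sqrt(-141 - 1/21295) = sqrt(-3002596/21295) = 2*I*sqrt(15985070455)/21295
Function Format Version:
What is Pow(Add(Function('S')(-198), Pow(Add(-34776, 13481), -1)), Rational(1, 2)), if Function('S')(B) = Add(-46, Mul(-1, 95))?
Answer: Mul(Rational(2, 21295), I, Pow(15985070455, Rational(1, 2))) ≈ Mul(11.874, I)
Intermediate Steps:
Function('S')(B) = -141 (Function('S')(B) = Add(-46, -95) = -141)
Pow(Add(Function('S')(-198), Pow(Add(-34776, 13481), -1)), Rational(1, 2)) = Pow(Add(-141, Pow(Add(-34776, 13481), -1)), Rational(1, 2)) = Pow(Add(-141, Pow(-21295, -1)), Rational(1, 2)) = Pow(Add(-141, Rational(-1, 21295)), Rational(1, 2)) = Pow(Rational(-3002596, 21295), Rational(1, 2)) = Mul(Rational(2, 21295), I, Pow(15985070455, Rational(1, 2)))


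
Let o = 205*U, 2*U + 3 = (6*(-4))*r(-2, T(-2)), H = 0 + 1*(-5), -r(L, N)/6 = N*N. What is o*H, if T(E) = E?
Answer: -587325/2 ≈ -2.9366e+5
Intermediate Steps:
r(L, N) = -6*N² (r(L, N) = -6*N*N = -6*N²)
H = -5 (H = 0 - 5 = -5)
U = 573/2 (U = -3/2 + ((6*(-4))*(-6*(-2)²))/2 = -3/2 + (-(-144)*4)/2 = -3/2 + (-24*(-24))/2 = -3/2 + (½)*576 = -3/2 + 288 = 573/2 ≈ 286.50)
o = 117465/2 (o = 205*(573/2) = 117465/2 ≈ 58733.)
o*H = (117465/2)*(-5) = -587325/2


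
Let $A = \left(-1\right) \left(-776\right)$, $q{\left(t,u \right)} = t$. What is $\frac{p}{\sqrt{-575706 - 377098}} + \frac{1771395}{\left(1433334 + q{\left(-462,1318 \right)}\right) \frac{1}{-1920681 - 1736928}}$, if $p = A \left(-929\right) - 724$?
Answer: $- \frac{719896699395}{159208} + \frac{360814 i \sqrt{238201}}{238201} \approx -4.5217 \cdot 10^{6} + 739.28 i$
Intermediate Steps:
$A = 776$
$p = -721628$ ($p = 776 \left(-929\right) - 724 = -720904 - 724 = -721628$)
$\frac{p}{\sqrt{-575706 - 377098}} + \frac{1771395}{\left(1433334 + q{\left(-462,1318 \right)}\right) \frac{1}{-1920681 - 1736928}} = - \frac{721628}{\sqrt{-575706 - 377098}} + \frac{1771395}{\left(1433334 - 462\right) \frac{1}{-1920681 - 1736928}} = - \frac{721628}{\sqrt{-952804}} + \frac{1771395}{1432872 \frac{1}{-3657609}} = - \frac{721628}{2 i \sqrt{238201}} + \frac{1771395}{1432872 \left(- \frac{1}{3657609}\right)} = - 721628 \left(- \frac{i \sqrt{238201}}{476402}\right) + \frac{1771395}{- \frac{159208}{406401}} = \frac{360814 i \sqrt{238201}}{238201} + 1771395 \left(- \frac{406401}{159208}\right) = \frac{360814 i \sqrt{238201}}{238201} - \frac{719896699395}{159208} = - \frac{719896699395}{159208} + \frac{360814 i \sqrt{238201}}{238201}$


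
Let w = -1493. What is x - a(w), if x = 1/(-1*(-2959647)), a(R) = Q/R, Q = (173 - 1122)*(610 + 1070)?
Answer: -4718624403547/4418752971 ≈ -1067.9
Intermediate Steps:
Q = -1594320 (Q = -949*1680 = -1594320)
a(R) = -1594320/R
x = 1/2959647 ≈ 3.3788e-7
x - a(w) = 1/2959647 - (-1594320)/(-1493) = 1/2959647 - (-1594320)*(-1)/1493 = 1/2959647 - 1*1594320/1493 = 1/2959647 - 1594320/1493 = -4718624403547/4418752971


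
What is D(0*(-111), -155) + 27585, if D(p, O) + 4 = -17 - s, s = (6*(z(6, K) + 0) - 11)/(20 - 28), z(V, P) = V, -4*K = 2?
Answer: 220537/8 ≈ 27567.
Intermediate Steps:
K = -½ (K = -¼*2 = -½ ≈ -0.50000)
s = -25/8 (s = (6*(6 + 0) - 11)/(20 - 28) = (6*6 - 11)/(-8) = (36 - 11)*(-⅛) = 25*(-⅛) = -25/8 ≈ -3.1250)
D(p, O) = -143/8 (D(p, O) = -4 + (-17 - 1*(-25/8)) = -4 + (-17 + 25/8) = -4 - 111/8 = -143/8)
D(0*(-111), -155) + 27585 = -143/8 + 27585 = 220537/8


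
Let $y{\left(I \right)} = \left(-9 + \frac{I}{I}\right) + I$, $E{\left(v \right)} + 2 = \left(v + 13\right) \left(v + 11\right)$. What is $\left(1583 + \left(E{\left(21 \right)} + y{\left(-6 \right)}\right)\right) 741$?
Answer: $1967355$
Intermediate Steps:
$E{\left(v \right)} = -2 + \left(11 + v\right) \left(13 + v\right)$ ($E{\left(v \right)} = -2 + \left(v + 13\right) \left(v + 11\right) = -2 + \left(13 + v\right) \left(11 + v\right) = -2 + \left(11 + v\right) \left(13 + v\right)$)
$y{\left(I \right)} = -8 + I$ ($y{\left(I \right)} = \left(-9 + 1\right) + I = -8 + I$)
$\left(1583 + \left(E{\left(21 \right)} + y{\left(-6 \right)}\right)\right) 741 = \left(1583 + \left(\left(141 + 21^{2} + 24 \cdot 21\right) - 14\right)\right) 741 = \left(1583 + \left(\left(141 + 441 + 504\right) - 14\right)\right) 741 = \left(1583 + \left(1086 - 14\right)\right) 741 = \left(1583 + 1072\right) 741 = 2655 \cdot 741 = 1967355$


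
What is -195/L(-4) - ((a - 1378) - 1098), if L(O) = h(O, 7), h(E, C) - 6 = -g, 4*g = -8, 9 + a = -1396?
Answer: 30853/8 ≈ 3856.6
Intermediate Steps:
a = -1405 (a = -9 - 1396 = -1405)
g = -2 (g = (¼)*(-8) = -2)
h(E, C) = 8 (h(E, C) = 6 - 1*(-2) = 6 + 2 = 8)
L(O) = 8
-195/L(-4) - ((a - 1378) - 1098) = -195/8 - ((-1405 - 1378) - 1098) = -195*⅛ - (-2783 - 1098) = -195/8 - 1*(-3881) = -195/8 + 3881 = 30853/8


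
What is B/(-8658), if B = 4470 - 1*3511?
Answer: -959/8658 ≈ -0.11076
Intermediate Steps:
B = 959 (B = 4470 - 3511 = 959)
B/(-8658) = 959/(-8658) = 959*(-1/8658) = -959/8658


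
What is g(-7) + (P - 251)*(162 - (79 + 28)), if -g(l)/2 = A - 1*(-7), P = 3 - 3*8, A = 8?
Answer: -14990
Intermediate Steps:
P = -21 (P = 3 - 24 = -21)
g(l) = -30 (g(l) = -2*(8 - 1*(-7)) = -2*(8 + 7) = -2*15 = -30)
g(-7) + (P - 251)*(162 - (79 + 28)) = -30 + (-21 - 251)*(162 - (79 + 28)) = -30 - 272*(162 - 1*107) = -30 - 272*(162 - 107) = -30 - 272*55 = -30 - 14960 = -14990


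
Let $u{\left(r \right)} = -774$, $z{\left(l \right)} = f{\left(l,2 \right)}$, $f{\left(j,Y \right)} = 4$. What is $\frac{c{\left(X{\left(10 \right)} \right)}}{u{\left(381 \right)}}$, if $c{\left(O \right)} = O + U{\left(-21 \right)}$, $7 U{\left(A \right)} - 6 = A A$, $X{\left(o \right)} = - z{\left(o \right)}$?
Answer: $- \frac{419}{5418} \approx -0.077335$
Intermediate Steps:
$z{\left(l \right)} = 4$
$X{\left(o \right)} = -4$ ($X{\left(o \right)} = \left(-1\right) 4 = -4$)
$U{\left(A \right)} = \frac{6}{7} + \frac{A^{2}}{7}$ ($U{\left(A \right)} = \frac{6}{7} + \frac{A A}{7} = \frac{6}{7} + \frac{A^{2}}{7}$)
$c{\left(O \right)} = \frac{447}{7} + O$ ($c{\left(O \right)} = O + \left(\frac{6}{7} + \frac{\left(-21\right)^{2}}{7}\right) = O + \left(\frac{6}{7} + \frac{1}{7} \cdot 441\right) = O + \left(\frac{6}{7} + 63\right) = O + \frac{447}{7} = \frac{447}{7} + O$)
$\frac{c{\left(X{\left(10 \right)} \right)}}{u{\left(381 \right)}} = \frac{\frac{447}{7} - 4}{-774} = \frac{419}{7} \left(- \frac{1}{774}\right) = - \frac{419}{5418}$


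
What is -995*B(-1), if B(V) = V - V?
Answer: 0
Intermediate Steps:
B(V) = 0
-995*B(-1) = -995*0 = 0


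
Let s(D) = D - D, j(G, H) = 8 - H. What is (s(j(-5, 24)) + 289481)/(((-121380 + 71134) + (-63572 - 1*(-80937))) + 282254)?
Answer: 289481/249373 ≈ 1.1608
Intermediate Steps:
s(D) = 0
(s(j(-5, 24)) + 289481)/(((-121380 + 71134) + (-63572 - 1*(-80937))) + 282254) = (0 + 289481)/(((-121380 + 71134) + (-63572 - 1*(-80937))) + 282254) = 289481/((-50246 + (-63572 + 80937)) + 282254) = 289481/((-50246 + 17365) + 282254) = 289481/(-32881 + 282254) = 289481/249373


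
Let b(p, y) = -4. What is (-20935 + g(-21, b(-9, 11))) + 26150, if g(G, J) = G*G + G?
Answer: 5635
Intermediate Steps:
g(G, J) = G + G² (g(G, J) = G² + G = G + G²)
(-20935 + g(-21, b(-9, 11))) + 26150 = (-20935 - 21*(1 - 21)) + 26150 = (-20935 - 21*(-20)) + 26150 = (-20935 + 420) + 26150 = -20515 + 26150 = 5635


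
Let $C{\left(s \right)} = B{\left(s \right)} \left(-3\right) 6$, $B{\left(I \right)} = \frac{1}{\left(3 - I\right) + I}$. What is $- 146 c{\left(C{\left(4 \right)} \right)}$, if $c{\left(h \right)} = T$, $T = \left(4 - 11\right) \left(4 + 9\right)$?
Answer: $13286$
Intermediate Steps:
$B{\left(I \right)} = \frac{1}{3}$
$C{\left(s \right)} = -6$ ($C{\left(s \right)} = \frac{1}{3} \left(-3\right) 6 = \left(-1\right) 6 = -6$)
$T = -91$ ($T = \left(-7\right) 13 = -91$)
$c{\left(h \right)} = -91$
$- 146 c{\left(C{\left(4 \right)} \right)} = \left(-146\right) \left(-91\right) = 13286$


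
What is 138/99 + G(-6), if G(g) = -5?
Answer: -119/33 ≈ -3.6061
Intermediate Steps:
138/99 + G(-6) = 138/99 - 5 = (1/99)*138 - 5 = 46/33 - 5 = -119/33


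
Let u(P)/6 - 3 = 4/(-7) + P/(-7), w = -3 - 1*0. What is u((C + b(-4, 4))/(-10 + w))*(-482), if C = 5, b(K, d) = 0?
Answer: -653592/91 ≈ -7182.3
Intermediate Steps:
w = -3 (w = -3 + 0 = -3)
u(P) = 102/7 - 6*P/7 (u(P) = 18 + 6*(4/(-7) + P/(-7)) = 18 + 6*(4*(-1/7) + P*(-1/7)) = 18 + 6*(-4/7 - P/7) = 18 + (-24/7 - 6*P/7) = 102/7 - 6*P/7)
u((C + b(-4, 4))/(-10 + w))*(-482) = (102/7 - 6*(5 + 0)/(7*(-10 - 3)))*(-482) = (102/7 - 30/(7*(-13)))*(-482) = (102/7 - 30*(-1)/(7*13))*(-482) = (102/7 - 6/7*(-5/13))*(-482) = (102/7 + 30/91)*(-482) = (1356/91)*(-482) = -653592/91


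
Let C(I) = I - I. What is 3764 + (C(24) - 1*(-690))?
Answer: 4454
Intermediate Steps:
C(I) = 0
3764 + (C(24) - 1*(-690)) = 3764 + (0 - 1*(-690)) = 3764 + (0 + 690) = 3764 + 690 = 4454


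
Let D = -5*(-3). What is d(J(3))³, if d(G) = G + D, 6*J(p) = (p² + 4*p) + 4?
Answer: 1520875/216 ≈ 7041.1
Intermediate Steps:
D = 15
J(p) = ⅔ + p²/6 + 2*p/3 (J(p) = ((p² + 4*p) + 4)/6 = (4 + p² + 4*p)/6 = ⅔ + p²/6 + 2*p/3)
d(G) = 15 + G (d(G) = G + 15 = 15 + G)
d(J(3))³ = (15 + (⅔ + (⅙)*3² + (⅔)*3))³ = (15 + (⅔ + (⅙)*9 + 2))³ = (15 + (⅔ + 3/2 + 2))³ = (15 + 25/6)³ = (115/6)³ = 1520875/216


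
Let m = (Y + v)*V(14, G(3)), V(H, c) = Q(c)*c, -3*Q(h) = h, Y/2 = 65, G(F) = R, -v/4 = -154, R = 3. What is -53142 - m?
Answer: -50904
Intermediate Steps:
v = 616 (v = -4*(-154) = 616)
G(F) = 3
Y = 130 (Y = 2*65 = 130)
Q(h) = -h/3
V(H, c) = -c²/3 (V(H, c) = (-c/3)*c = -c²/3)
m = -2238 (m = (130 + 616)*(-⅓*3²) = 746*(-⅓*9) = 746*(-3) = -2238)
-53142 - m = -53142 - 1*(-2238) = -53142 + 2238 = -50904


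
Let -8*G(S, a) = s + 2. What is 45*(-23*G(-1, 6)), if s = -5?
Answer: -3105/8 ≈ -388.13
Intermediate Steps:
G(S, a) = 3/8 (G(S, a) = -(-5 + 2)/8 = -1/8*(-3) = 3/8)
45*(-23*G(-1, 6)) = 45*(-23*3/8) = 45*(-69/8) = -3105/8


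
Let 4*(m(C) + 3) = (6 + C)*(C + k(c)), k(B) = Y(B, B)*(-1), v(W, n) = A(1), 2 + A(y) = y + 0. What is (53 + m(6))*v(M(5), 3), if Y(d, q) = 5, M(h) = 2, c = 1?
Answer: -53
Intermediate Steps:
A(y) = -2 + y (A(y) = -2 + (y + 0) = -2 + y)
v(W, n) = -1 (v(W, n) = -2 + 1 = -1)
k(B) = -5 (k(B) = 5*(-1) = -5)
m(C) = -3 + (-5 + C)*(6 + C)/4 (m(C) = -3 + ((6 + C)*(C - 5))/4 = -3 + ((6 + C)*(-5 + C))/4 = -3 + ((-5 + C)*(6 + C))/4 = -3 + (-5 + C)*(6 + C)/4)
(53 + m(6))*v(M(5), 3) = (53 + (-21/2 + (¼)*6 + (¼)*6²))*(-1) = (53 + (-21/2 + 3/2 + (¼)*36))*(-1) = (53 + (-21/2 + 3/2 + 9))*(-1) = (53 + 0)*(-1) = 53*(-1) = -53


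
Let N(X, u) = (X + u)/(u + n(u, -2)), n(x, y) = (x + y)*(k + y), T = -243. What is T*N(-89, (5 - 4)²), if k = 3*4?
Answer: -2376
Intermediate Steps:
k = 12
n(x, y) = (12 + y)*(x + y) (n(x, y) = (x + y)*(12 + y) = (12 + y)*(x + y))
N(X, u) = (X + u)/(-20 + 11*u) (N(X, u) = (X + u)/(u + ((-2)² + 12*u + 12*(-2) + u*(-2))) = (X + u)/(u + (4 + 12*u - 24 - 2*u)) = (X + u)/(u + (-20 + 10*u)) = (X + u)/(-20 + 11*u))
T*N(-89, (5 - 4)²) = -243*(-89 + (5 - 4)²)/(-20 + 11*(5 - 4)²) = -243*(-89 + 1²)/(-20 + 11*1²) = -243*(-89 + 1)/(-20 + 11*1) = -243*(-88)/(-20 + 11) = -243*(-88)/(-9) = -(-27)*(-88) = -243*88/9 = -2376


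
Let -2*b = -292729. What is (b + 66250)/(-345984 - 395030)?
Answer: -425229/1482028 ≈ -0.28692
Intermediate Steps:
b = 292729/2 (b = -1/2*(-292729) = 292729/2 ≈ 1.4636e+5)
(b + 66250)/(-345984 - 395030) = (292729/2 + 66250)/(-345984 - 395030) = (425229/2)/(-741014) = (425229/2)*(-1/741014) = -425229/1482028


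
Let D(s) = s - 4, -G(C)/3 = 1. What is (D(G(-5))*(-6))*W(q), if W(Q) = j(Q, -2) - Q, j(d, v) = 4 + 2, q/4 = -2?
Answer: 588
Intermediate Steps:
G(C) = -3 (G(C) = -3*1 = -3)
q = -8 (q = 4*(-2) = -8)
D(s) = -4 + s
j(d, v) = 6
W(Q) = 6 - Q
(D(G(-5))*(-6))*W(q) = ((-4 - 3)*(-6))*(6 - 1*(-8)) = (-7*(-6))*(6 + 8) = 42*14 = 588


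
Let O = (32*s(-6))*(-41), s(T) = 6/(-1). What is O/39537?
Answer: 2624/13179 ≈ 0.19910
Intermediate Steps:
s(T) = -6 (s(T) = 6*(-1) = -6)
O = 7872 (O = (32*(-6))*(-41) = -192*(-41) = 7872)
O/39537 = 7872/39537 = 7872*(1/39537) = 2624/13179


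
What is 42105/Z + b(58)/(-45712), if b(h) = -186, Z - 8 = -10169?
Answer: -320468969/77413272 ≈ -4.1397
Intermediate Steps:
Z = -10161 (Z = 8 - 10169 = -10161)
42105/Z + b(58)/(-45712) = 42105/(-10161) - 186/(-45712) = 42105*(-1/10161) - 186*(-1/45712) = -14035/3387 + 93/22856 = -320468969/77413272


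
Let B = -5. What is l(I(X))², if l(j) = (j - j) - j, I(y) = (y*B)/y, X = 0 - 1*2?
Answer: 25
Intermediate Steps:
X = -2 (X = 0 - 2 = -2)
I(y) = -5 (I(y) = (y*(-5))/y = (-5*y)/y = -5)
l(j) = -j (l(j) = 0 - j = -j)
l(I(X))² = (-1*(-5))² = 5² = 25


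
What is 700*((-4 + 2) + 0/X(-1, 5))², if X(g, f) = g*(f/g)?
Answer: 2800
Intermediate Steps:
X(g, f) = f
700*((-4 + 2) + 0/X(-1, 5))² = 700*((-4 + 2) + 0/5)² = 700*(-2 + 0*(⅕))² = 700*(-2 + 0)² = 700*(-2)² = 700*4 = 2800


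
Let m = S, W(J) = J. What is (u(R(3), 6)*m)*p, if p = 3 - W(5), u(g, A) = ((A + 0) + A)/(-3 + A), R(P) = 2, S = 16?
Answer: -128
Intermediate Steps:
m = 16
u(g, A) = 2*A/(-3 + A) (u(g, A) = (A + A)/(-3 + A) = (2*A)/(-3 + A) = 2*A/(-3 + A))
p = -2 (p = 3 - 1*5 = 3 - 5 = -2)
(u(R(3), 6)*m)*p = ((2*6/(-3 + 6))*16)*(-2) = ((2*6/3)*16)*(-2) = ((2*6*(⅓))*16)*(-2) = (4*16)*(-2) = 64*(-2) = -128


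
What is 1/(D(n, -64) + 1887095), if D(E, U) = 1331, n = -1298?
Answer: 1/1888426 ≈ 5.2954e-7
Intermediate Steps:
1/(D(n, -64) + 1887095) = 1/(1331 + 1887095) = 1/1888426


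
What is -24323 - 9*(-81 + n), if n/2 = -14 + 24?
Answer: -23774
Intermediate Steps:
n = 20 (n = 2*(-14 + 24) = 2*10 = 20)
-24323 - 9*(-81 + n) = -24323 - 9*(-81 + 20) = -24323 - 9*(-61) = -24323 + 549 = -23774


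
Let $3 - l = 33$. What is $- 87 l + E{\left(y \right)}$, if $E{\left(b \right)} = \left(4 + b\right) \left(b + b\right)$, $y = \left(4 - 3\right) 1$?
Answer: $2620$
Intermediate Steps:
$l = -30$ ($l = 3 - 33 = -30$)
$y = 1$ ($y = 1 \cdot 1 = 1$)
$E{\left(b \right)} = 2 b \left(4 + b\right)$ ($E{\left(b \right)} = \left(4 + b\right) 2 b = 2 b \left(4 + b\right)$)
$- 87 l + E{\left(y \right)} = \left(-87\right) \left(-30\right) + 2 \cdot 1 \left(4 + 1\right) = 2610 + 2 \cdot 1 \cdot 5 = 2610 + 10 = 2620$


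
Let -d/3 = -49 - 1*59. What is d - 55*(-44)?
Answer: 2744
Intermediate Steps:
d = 324 (d = -3*(-49 - 1*59) = -3*(-49 - 59) = -3*(-108) = 324)
d - 55*(-44) = 324 - 55*(-44) = 324 + 2420 = 2744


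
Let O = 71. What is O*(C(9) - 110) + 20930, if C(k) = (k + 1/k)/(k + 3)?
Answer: 711391/54 ≈ 13174.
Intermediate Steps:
C(k) = (k + 1/k)/(3 + k)
O*(C(9) - 110) + 20930 = 71*((1 + 9²)/(9*(3 + 9)) - 110) + 20930 = 71*((⅑)*(1 + 81)/12 - 110) + 20930 = 71*((⅑)*(1/12)*82 - 110) + 20930 = 71*(41/54 - 110) + 20930 = 71*(-5899/54) + 20930 = -418829/54 + 20930 = 711391/54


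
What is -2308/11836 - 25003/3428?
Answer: -75961833/10143452 ≈ -7.4888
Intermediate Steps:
-2308/11836 - 25003/3428 = -2308*1/11836 - 25003*1/3428 = -577/2959 - 25003/3428 = -75961833/10143452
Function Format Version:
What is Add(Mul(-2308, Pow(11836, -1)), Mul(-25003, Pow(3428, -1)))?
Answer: Rational(-75961833, 10143452) ≈ -7.4888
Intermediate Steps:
Add(Mul(-2308, Pow(11836, -1)), Mul(-25003, Pow(3428, -1))) = Add(Mul(-2308, Rational(1, 11836)), Mul(-25003, Rational(1, 3428))) = Add(Rational(-577, 2959), Rational(-25003, 3428)) = Rational(-75961833, 10143452)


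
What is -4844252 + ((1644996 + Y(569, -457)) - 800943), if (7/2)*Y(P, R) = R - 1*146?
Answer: -28002599/7 ≈ -4.0004e+6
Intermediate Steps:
Y(P, R) = -292/7 + 2*R/7 (Y(P, R) = 2*(R - 1*146)/7 = 2*(R - 146)/7 = 2*(-146 + R)/7 = -292/7 + 2*R/7)
-4844252 + ((1644996 + Y(569, -457)) - 800943) = -4844252 + ((1644996 + (-292/7 + (2/7)*(-457))) - 800943) = -4844252 + ((1644996 + (-292/7 - 914/7)) - 800943) = -4844252 + ((1644996 - 1206/7) - 800943) = -4844252 + (11513766/7 - 800943) = -4844252 + 5907165/7 = -28002599/7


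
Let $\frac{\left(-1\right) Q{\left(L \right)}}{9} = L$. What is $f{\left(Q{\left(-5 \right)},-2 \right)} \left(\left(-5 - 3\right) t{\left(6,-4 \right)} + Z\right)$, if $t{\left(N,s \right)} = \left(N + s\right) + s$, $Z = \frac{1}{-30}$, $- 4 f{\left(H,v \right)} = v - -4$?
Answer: $- \frac{479}{60} \approx -7.9833$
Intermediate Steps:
$Q{\left(L \right)} = - 9 L$
$f{\left(H,v \right)} = -1 - \frac{v}{4}$ ($f{\left(H,v \right)} = - \frac{v - -4}{4} = - \frac{v + 4}{4} = - \frac{4 + v}{4} = -1 - \frac{v}{4}$)
$Z = - \frac{1}{30} \approx -0.033333$
$t{\left(N,s \right)} = N + 2 s$
$f{\left(Q{\left(-5 \right)},-2 \right)} \left(\left(-5 - 3\right) t{\left(6,-4 \right)} + Z\right) = \left(-1 - - \frac{1}{2}\right) \left(\left(-5 - 3\right) \left(6 + 2 \left(-4\right)\right) - \frac{1}{30}\right) = \left(-1 + \frac{1}{2}\right) \left(- 8 \left(6 - 8\right) - \frac{1}{30}\right) = - \frac{\left(-8\right) \left(-2\right) - \frac{1}{30}}{2} = - \frac{16 - \frac{1}{30}}{2} = \left(- \frac{1}{2}\right) \frac{479}{30} = - \frac{479}{60}$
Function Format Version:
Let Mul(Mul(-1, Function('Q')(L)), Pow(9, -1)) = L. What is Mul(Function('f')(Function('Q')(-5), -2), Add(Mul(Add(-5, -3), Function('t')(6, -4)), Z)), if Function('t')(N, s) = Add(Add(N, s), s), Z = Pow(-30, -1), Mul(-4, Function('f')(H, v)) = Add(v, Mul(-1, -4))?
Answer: Rational(-479, 60) ≈ -7.9833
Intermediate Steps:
Function('Q')(L) = Mul(-9, L)
Function('f')(H, v) = Add(-1, Mul(Rational(-1, 4), v)) (Function('f')(H, v) = Mul(Rational(-1, 4), Add(v, Mul(-1, -4))) = Mul(Rational(-1, 4), Add(v, 4)) = Mul(Rational(-1, 4), Add(4, v)) = Add(-1, Mul(Rational(-1, 4), v)))
Z = Rational(-1, 30) ≈ -0.033333
Function('t')(N, s) = Add(N, Mul(2, s))
Mul(Function('f')(Function('Q')(-5), -2), Add(Mul(Add(-5, -3), Function('t')(6, -4)), Z)) = Mul(Add(-1, Mul(Rational(-1, 4), -2)), Add(Mul(Add(-5, -3), Add(6, Mul(2, -4))), Rational(-1, 30))) = Mul(Add(-1, Rational(1, 2)), Add(Mul(-8, Add(6, -8)), Rational(-1, 30))) = Mul(Rational(-1, 2), Add(Mul(-8, -2), Rational(-1, 30))) = Mul(Rational(-1, 2), Add(16, Rational(-1, 30))) = Mul(Rational(-1, 2), Rational(479, 30)) = Rational(-479, 60)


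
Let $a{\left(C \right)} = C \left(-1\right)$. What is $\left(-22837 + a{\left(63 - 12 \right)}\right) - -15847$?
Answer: $-7041$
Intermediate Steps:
$a{\left(C \right)} = - C$
$\left(-22837 + a{\left(63 - 12 \right)}\right) - -15847 = \left(-22837 - \left(63 - 12\right)\right) - -15847 = \left(-22837 - 51\right) + 15847 = -22888 + 15847 = -7041$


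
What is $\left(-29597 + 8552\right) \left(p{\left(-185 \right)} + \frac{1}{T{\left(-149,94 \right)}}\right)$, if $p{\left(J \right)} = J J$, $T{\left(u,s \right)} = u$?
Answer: $- \frac{107319482580}{149} \approx -7.2027 \cdot 10^{8}$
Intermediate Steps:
$p{\left(J \right)} = J^{2}$
$\left(-29597 + 8552\right) \left(p{\left(-185 \right)} + \frac{1}{T{\left(-149,94 \right)}}\right) = \left(-29597 + 8552\right) \left(\left(-185\right)^{2} + \frac{1}{-149}\right) = - 21045 \left(34225 - \frac{1}{149}\right) = \left(-21045\right) \frac{5099524}{149} = - \frac{107319482580}{149}$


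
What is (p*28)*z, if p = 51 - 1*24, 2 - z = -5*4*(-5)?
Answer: -74088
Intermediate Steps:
z = -98 (z = 2 - (-5*4)*(-5) = 2 - (-20)*(-5) = 2 - 1*100 = 2 - 100 = -98)
p = 27 (p = 51 - 24 = 27)
(p*28)*z = (27*28)*(-98) = 756*(-98) = -74088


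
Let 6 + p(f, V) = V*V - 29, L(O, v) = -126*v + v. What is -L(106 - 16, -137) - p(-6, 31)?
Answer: -18051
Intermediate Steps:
L(O, v) = -125*v
p(f, V) = -35 + V² (p(f, V) = -6 + (V*V - 29) = -6 + (V² - 29) = -6 + (-29 + V²) = -35 + V²)
-L(106 - 16, -137) - p(-6, 31) = -(-125)*(-137) - (-35 + 31²) = -1*17125 - (-35 + 961) = -17125 - 1*926 = -17125 - 926 = -18051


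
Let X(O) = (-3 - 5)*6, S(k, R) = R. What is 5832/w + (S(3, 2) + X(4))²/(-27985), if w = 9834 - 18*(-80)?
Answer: 23225456/52583815 ≈ 0.44168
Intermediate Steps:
X(O) = -48 (X(O) = -8*6 = -48)
w = 11274 (w = 9834 + 1440 = 11274)
5832/w + (S(3, 2) + X(4))²/(-27985) = 5832/11274 + (2 - 48)²/(-27985) = 5832*(1/11274) + (-46)²*(-1/27985) = 972/1879 + 2116*(-1/27985) = 972/1879 - 2116/27985 = 23225456/52583815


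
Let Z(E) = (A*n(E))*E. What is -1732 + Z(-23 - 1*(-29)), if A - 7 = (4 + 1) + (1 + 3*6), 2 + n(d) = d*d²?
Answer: 38072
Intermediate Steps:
n(d) = -2 + d³ (n(d) = -2 + d*d² = -2 + d³)
A = 31 (A = 7 + ((4 + 1) + (1 + 3*6)) = 7 + (5 + (1 + 18)) = 7 + (5 + 19) = 7 + 24 = 31)
Z(E) = E*(-62 + 31*E³) (Z(E) = (31*(-2 + E³))*E = (-62 + 31*E³)*E = E*(-62 + 31*E³))
-1732 + Z(-23 - 1*(-29)) = -1732 + 31*(-23 - 1*(-29))*(-2 + (-23 - 1*(-29))³) = -1732 + 31*(-23 + 29)*(-2 + (-23 + 29)³) = -1732 + 31*6*(-2 + 6³) = -1732 + 31*6*(-2 + 216) = -1732 + 31*6*214 = -1732 + 39804 = 38072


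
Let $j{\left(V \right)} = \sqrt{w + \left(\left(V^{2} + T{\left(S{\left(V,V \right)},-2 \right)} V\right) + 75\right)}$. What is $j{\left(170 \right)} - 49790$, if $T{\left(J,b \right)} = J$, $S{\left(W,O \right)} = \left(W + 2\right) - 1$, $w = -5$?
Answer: $-49790 + 2 \sqrt{14510} \approx -49549.0$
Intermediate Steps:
$S{\left(W,O \right)} = 1 + W$ ($S{\left(W,O \right)} = \left(2 + W\right) - 1 = 1 + W$)
$j{\left(V \right)} = \sqrt{70 + V^{2} + V \left(1 + V\right)}$ ($j{\left(V \right)} = \sqrt{-5 + \left(\left(V^{2} + \left(1 + V\right) V\right) + 75\right)} = \sqrt{-5 + \left(\left(V^{2} + V \left(1 + V\right)\right) + 75\right)} = \sqrt{-5 + \left(75 + V^{2} + V \left(1 + V\right)\right)} = \sqrt{70 + V^{2} + V \left(1 + V\right)}$)
$j{\left(170 \right)} - 49790 = \sqrt{70 + 170 + 2 \cdot 170^{2}} - 49790 = \sqrt{70 + 170 + 2 \cdot 28900} - 49790 = \sqrt{70 + 170 + 57800} - 49790 = \sqrt{58040} - 49790 = 2 \sqrt{14510} - 49790 = -49790 + 2 \sqrt{14510}$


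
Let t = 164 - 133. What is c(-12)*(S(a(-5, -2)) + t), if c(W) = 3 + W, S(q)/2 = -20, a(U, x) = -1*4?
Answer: 81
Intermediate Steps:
a(U, x) = -4
S(q) = -40 (S(q) = 2*(-20) = -40)
t = 31
c(-12)*(S(a(-5, -2)) + t) = (3 - 12)*(-40 + 31) = -9*(-9) = 81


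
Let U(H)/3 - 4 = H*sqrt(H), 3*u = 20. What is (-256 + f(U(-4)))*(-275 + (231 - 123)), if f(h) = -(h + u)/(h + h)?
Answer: 385603/9 + 167*I/9 ≈ 42845.0 + 18.556*I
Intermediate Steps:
u = 20/3 (u = (1/3)*20 = 20/3 ≈ 6.6667)
U(H) = 12 + 3*H**(3/2) (U(H) = 12 + 3*(H*sqrt(H)) = 12 + 3*H**(3/2))
f(h) = -(20/3 + h)/(2*h) (f(h) = -(h + 20/3)/(h + h) = -(20/3 + h)/(2*h))
(-256 + f(U(-4)))*(-275 + (231 - 123)) = (-256 + (-20 - 3*(12 + 3*(-4)**(3/2)))/(6*(12 + 3*(-4)**(3/2))))*(-275 + (231 - 123)) = (-256 + (-20 - 3*(12 + 3*(-8*I)))/(6*(12 + 3*(-8*I))))*(-275 + 108) = (-256 + (-20 - 3*(12 - 24*I))/(6*(12 - 24*I)))*(-167) = (-256 + ((12 + 24*I)/720)*(-20 + (-36 + 72*I))/6)*(-167) = (-256 + ((12 + 24*I)/720)*(-56 + 72*I)/6)*(-167) = (-256 + (-56 + 72*I)*(12 + 24*I)/4320)*(-167) = 42752 - 167*(-56 + 72*I)*(12 + 24*I)/4320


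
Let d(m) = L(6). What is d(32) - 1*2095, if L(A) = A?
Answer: -2089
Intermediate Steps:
d(m) = 6
d(32) - 1*2095 = 6 - 1*2095 = 6 - 2095 = -2089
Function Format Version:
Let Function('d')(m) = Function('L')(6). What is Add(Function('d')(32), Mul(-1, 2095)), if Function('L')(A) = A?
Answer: -2089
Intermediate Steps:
Function('d')(m) = 6
Add(Function('d')(32), Mul(-1, 2095)) = Add(6, Mul(-1, 2095)) = Add(6, -2095) = -2089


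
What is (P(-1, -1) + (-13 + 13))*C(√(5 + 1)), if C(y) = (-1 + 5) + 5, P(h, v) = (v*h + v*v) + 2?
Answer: 36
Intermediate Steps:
P(h, v) = 2 + v² + h*v (P(h, v) = (h*v + v²) + 2 = (v² + h*v) + 2 = 2 + v² + h*v)
C(y) = 9 (C(y) = 4 + 5 = 9)
(P(-1, -1) + (-13 + 13))*C(√(5 + 1)) = ((2 + (-1)² - 1*(-1)) + (-13 + 13))*9 = ((2 + 1 + 1) + 0)*9 = (4 + 0)*9 = 4*9 = 36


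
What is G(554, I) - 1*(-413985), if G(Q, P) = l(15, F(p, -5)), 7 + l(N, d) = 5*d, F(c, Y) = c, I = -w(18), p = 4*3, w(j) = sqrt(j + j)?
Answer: 414038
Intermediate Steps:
w(j) = sqrt(2)*sqrt(j) (w(j) = sqrt(2*j) = sqrt(2)*sqrt(j))
p = 12
I = -6 (I = -sqrt(2)*sqrt(18) = -sqrt(2)*3*sqrt(2) = -1*6 = -6)
l(N, d) = -7 + 5*d
G(Q, P) = 53 (G(Q, P) = -7 + 5*12 = -7 + 60 = 53)
G(554, I) - 1*(-413985) = 53 - 1*(-413985) = 53 + 413985 = 414038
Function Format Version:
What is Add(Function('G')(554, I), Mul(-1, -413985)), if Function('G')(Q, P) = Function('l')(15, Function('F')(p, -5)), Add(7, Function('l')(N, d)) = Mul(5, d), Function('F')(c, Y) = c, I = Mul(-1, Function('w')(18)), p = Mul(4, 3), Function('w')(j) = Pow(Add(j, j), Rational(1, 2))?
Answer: 414038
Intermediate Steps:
Function('w')(j) = Mul(Pow(2, Rational(1, 2)), Pow(j, Rational(1, 2))) (Function('w')(j) = Pow(Mul(2, j), Rational(1, 2)) = Mul(Pow(2, Rational(1, 2)), Pow(j, Rational(1, 2))))
p = 12
I = -6 (I = Mul(-1, Mul(Pow(2, Rational(1, 2)), Pow(18, Rational(1, 2)))) = Mul(-1, Mul(Pow(2, Rational(1, 2)), Mul(3, Pow(2, Rational(1, 2))))) = Mul(-1, 6) = -6)
Function('l')(N, d) = Add(-7, Mul(5, d))
Function('G')(Q, P) = 53 (Function('G')(Q, P) = Add(-7, Mul(5, 12)) = Add(-7, 60) = 53)
Add(Function('G')(554, I), Mul(-1, -413985)) = Add(53, Mul(-1, -413985)) = Add(53, 413985) = 414038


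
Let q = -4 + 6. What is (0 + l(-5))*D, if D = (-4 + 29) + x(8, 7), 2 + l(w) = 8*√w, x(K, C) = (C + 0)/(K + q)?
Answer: -257/5 + 1028*I*√5/5 ≈ -51.4 + 459.74*I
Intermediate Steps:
q = 2
x(K, C) = C/(2 + K) (x(K, C) = (C + 0)/(K + 2) = C/(2 + K))
l(w) = -2 + 8*√w
D = 257/10 (D = (-4 + 29) + 7/(2 + 8) = 25 + 7/10 = 257/10 ≈ 25.700)
(0 + l(-5))*D = (0 + (-2 + 8*√(-5)))*(257/10) = (0 + (-2 + 8*(I*√5)))*(257/10) = (0 + (-2 + 8*I*√5))*(257/10) = (-2 + 8*I*√5)*(257/10) = -257/5 + 1028*I*√5/5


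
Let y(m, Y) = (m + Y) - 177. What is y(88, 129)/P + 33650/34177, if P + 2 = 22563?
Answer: 69140430/70097027 ≈ 0.98635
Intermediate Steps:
P = 22561 (P = -2 + 22563 = 22561)
y(m, Y) = -177 + Y + m (y(m, Y) = (Y + m) - 177 = -177 + Y + m)
y(88, 129)/P + 33650/34177 = (-177 + 129 + 88)/22561 + 33650/34177 = 40*(1/22561) + 33650*(1/34177) = 40/22561 + 33650/34177 = 69140430/70097027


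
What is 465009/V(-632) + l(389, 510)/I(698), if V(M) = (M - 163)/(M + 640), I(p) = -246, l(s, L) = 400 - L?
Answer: -152508377/32595 ≈ -4678.9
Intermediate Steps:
V(M) = (-163 + M)/(640 + M)
465009/V(-632) + l(389, 510)/I(698) = 465009/(((-163 - 632)/(640 - 632))) + (400 - 1*510)/(-246) = 465009/((-795/8)) + (400 - 510)*(-1/246) = 465009/(((⅛)*(-795))) - 110*(-1/246) = 465009/(-795/8) + 55/123 = 465009*(-8/795) + 55/123 = -1240024/265 + 55/123 = -152508377/32595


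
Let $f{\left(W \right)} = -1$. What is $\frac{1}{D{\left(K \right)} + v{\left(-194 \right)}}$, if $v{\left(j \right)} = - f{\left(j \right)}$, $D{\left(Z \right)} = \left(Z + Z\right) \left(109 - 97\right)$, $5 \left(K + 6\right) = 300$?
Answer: $\frac{1}{1297} \approx 0.00077101$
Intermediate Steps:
$K = 54$ ($K = -6 + \frac{1}{5} \cdot 300 = -6 + 60 = 54$)
$D{\left(Z \right)} = 24 Z$ ($D{\left(Z \right)} = 2 Z 12 = 24 Z$)
$v{\left(j \right)} = 1$ ($v{\left(j \right)} = \left(-1\right) \left(-1\right) = 1$)
$\frac{1}{D{\left(K \right)} + v{\left(-194 \right)}} = \frac{1}{24 \cdot 54 + 1} = \frac{1}{1296 + 1} = \frac{1}{1297}$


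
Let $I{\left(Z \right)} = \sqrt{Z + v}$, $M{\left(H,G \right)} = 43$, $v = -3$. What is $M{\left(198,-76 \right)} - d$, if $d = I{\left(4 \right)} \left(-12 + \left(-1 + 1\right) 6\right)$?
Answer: $55$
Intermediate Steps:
$I{\left(Z \right)} = \sqrt{-3 + Z}$ ($I{\left(Z \right)} = \sqrt{Z - 3} = \sqrt{-3 + Z}$)
$d = -12$ ($d = \sqrt{-3 + 4} \left(-12 + \left(-1 + 1\right) 6\right) = \sqrt{1} \left(-12 + 0 \cdot 6\right) = 1 \left(-12 + 0\right) = 1 \left(-12\right) = -12$)
$M{\left(198,-76 \right)} - d = 43 - -12 = 43 + 12 = 55$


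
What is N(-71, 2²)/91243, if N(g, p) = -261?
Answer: -261/91243 ≈ -0.0028605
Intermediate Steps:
N(-71, 2²)/91243 = -261/91243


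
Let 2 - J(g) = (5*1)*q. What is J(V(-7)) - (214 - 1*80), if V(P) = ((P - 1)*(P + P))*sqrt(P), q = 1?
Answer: -137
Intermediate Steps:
V(P) = 2*P**(3/2)*(-1 + P) (V(P) = ((-1 + P)*(2*P))*sqrt(P) = (2*P*(-1 + P))*sqrt(P) = 2*P**(3/2)*(-1 + P))
J(g) = -3 (J(g) = 2 - 5*1 = 2 - 5 = -3)
J(V(-7)) - (214 - 1*80) = -3 - (214 - 1*80) = -3 - (214 - 80) = -3 - 1*134 = -3 - 134 = -137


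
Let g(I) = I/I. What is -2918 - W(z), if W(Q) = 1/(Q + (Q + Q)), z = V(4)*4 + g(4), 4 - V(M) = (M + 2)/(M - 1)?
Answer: -78787/27 ≈ -2918.0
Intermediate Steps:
V(M) = 4 - (2 + M)/(-1 + M) (V(M) = 4 - (M + 2)/(M - 1) = 4 - (2 + M)/(-1 + M))
g(I) = 1
z = 9 (z = (3*(-2 + 4)/(-1 + 4))*4 + 1 = (3*2/3)*4 + 1 = (3*(1/3)*2)*4 + 1 = 2*4 + 1 = 8 + 1 = 9)
W(Q) = 1/(3*Q) (W(Q) = 1/(Q + 2*Q) = 1/(3*Q))
-2918 - W(z) = -2918 - 1/(3*9) = -2918 - 1*1/27 = -2918 - 1/27 = -78787/27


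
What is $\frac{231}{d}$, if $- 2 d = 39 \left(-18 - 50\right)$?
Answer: $\frac{77}{442} \approx 0.17421$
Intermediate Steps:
$d = 1326$ ($d = - \frac{39 \left(-18 - 50\right)}{2} = - \frac{39 \left(-68\right)}{2} = \left(- \frac{1}{2}\right) \left(-2652\right) = 1326$)
$\frac{231}{d} = \frac{231}{1326} = 231 \cdot \frac{1}{1326} = \frac{77}{442}$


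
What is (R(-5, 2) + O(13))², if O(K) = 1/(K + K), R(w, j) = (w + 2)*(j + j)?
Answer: 96721/676 ≈ 143.08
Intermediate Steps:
R(w, j) = 2*j*(2 + w) (R(w, j) = (2 + w)*(2*j) = 2*j*(2 + w))
O(K) = 1/(2*K)
(R(-5, 2) + O(13))² = (2*2*(2 - 5) + (½)/13)² = (2*2*(-3) + (½)*(1/13))² = (-12 + 1/26)² = (-311/26)² = 96721/676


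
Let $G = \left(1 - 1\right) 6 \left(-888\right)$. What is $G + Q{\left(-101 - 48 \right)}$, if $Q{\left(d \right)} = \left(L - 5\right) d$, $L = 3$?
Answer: $298$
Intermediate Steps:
$G = 0$ ($G = 0 \cdot 6 \left(-888\right) = 0 \left(-888\right) = 0$)
$Q{\left(d \right)} = - 2 d$ ($Q{\left(d \right)} = \left(3 - 5\right) d = - 2 d$)
$G + Q{\left(-101 - 48 \right)} = 0 - 2 \left(-101 - 48\right) = 0 - -298 = 0 + 298 = 298$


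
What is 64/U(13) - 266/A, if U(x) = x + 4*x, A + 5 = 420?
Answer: 1854/5395 ≈ 0.34365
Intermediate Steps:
A = 415 (A = -5 + 420 = 415)
U(x) = 5*x
64/U(13) - 266/A = 64/((5*13)) - 266/415 = 64/65 - 266*1/415 = 64*(1/65) - 266/415 = 64/65 - 266/415 = 1854/5395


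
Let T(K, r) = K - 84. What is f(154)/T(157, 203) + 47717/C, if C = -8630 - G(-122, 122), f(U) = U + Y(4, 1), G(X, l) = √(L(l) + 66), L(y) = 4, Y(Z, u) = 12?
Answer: -1769807905/543680859 + 47717*√70/74476830 ≈ -3.2499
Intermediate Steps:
T(K, r) = -84 + K
G(X, l) = √70 (G(X, l) = √(4 + 66) = √70)
f(U) = 12 + U (f(U) = U + 12 = 12 + U)
C = -8630 - √70 ≈ -8638.4
f(154)/T(157, 203) + 47717/C = (12 + 154)/(-84 + 157) + 47717/(-8630 - √70) = 166/73 + 47717/(-8630 - √70)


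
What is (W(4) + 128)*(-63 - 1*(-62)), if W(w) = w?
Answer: -132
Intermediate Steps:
(W(4) + 128)*(-63 - 1*(-62)) = (4 + 128)*(-63 - 1*(-62)) = 132*(-63 + 62) = 132*(-1) = -132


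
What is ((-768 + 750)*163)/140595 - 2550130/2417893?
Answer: -121876541804/113314555445 ≈ -1.0756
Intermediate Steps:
((-768 + 750)*163)/140595 - 2550130/2417893 = -18*163*(1/140595) - 2550130*1/2417893 = -2934*1/140595 - 2550130/2417893 = -978/46865 - 2550130/2417893 = -121876541804/113314555445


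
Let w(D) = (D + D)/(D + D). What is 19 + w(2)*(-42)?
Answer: -23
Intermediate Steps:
w(D) = 1 (w(D) = (2*D)/((2*D)) = (2*D)*(1/(2*D)) = 1)
19 + w(2)*(-42) = 19 + 1*(-42) = 19 - 42 = -23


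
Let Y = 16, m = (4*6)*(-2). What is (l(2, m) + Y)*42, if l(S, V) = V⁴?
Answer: 222954144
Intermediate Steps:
m = -48 (m = 24*(-2) = -48)
(l(2, m) + Y)*42 = ((-48)⁴ + 16)*42 = (5308416 + 16)*42 = 5308432*42 = 222954144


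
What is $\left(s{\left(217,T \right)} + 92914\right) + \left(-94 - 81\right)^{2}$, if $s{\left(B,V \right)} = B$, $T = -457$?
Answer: $123756$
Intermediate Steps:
$\left(s{\left(217,T \right)} + 92914\right) + \left(-94 - 81\right)^{2} = \left(217 + 92914\right) + \left(-94 - 81\right)^{2} = 93131 + \left(-175\right)^{2} = 93131 + 30625 = 123756$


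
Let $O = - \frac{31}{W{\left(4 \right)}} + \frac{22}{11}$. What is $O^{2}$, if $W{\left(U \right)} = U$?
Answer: $\frac{529}{16} \approx 33.063$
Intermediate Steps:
$O = - \frac{23}{4}$ ($O = - \frac{31}{4} + \frac{22}{11} = \left(-31\right) \frac{1}{4} + 22 \cdot \frac{1}{11} = - \frac{31}{4} + 2 = - \frac{23}{4} \approx -5.75$)
$O^{2} = \left(- \frac{23}{4}\right)^{2} = \frac{529}{16}$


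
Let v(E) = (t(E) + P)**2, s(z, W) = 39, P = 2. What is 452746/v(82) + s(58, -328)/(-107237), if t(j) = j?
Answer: 266762899/4157496 ≈ 64.164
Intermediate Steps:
v(E) = (2 + E)**2 (v(E) = (E + 2)**2 = (2 + E)**2)
452746/v(82) + s(58, -328)/(-107237) = 452746/((2 + 82)**2) + 39/(-107237) = 452746/(84**2) + 39*(-1/107237) = 452746/7056 - 3/8249 = 452746*(1/7056) - 3/8249 = 32339/504 - 3/8249 = 266762899/4157496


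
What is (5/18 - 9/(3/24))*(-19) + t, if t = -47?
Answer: 23683/18 ≈ 1315.7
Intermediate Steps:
(5/18 - 9/(3/24))*(-19) + t = (5/18 - 9/(3/24))*(-19) - 47 = (5*(1/18) - 9/(3*(1/24)))*(-19) - 47 = (5/18 - 9/⅛)*(-19) - 47 = (5/18 - 9*8)*(-19) - 47 = (5/18 - 72)*(-19) - 47 = -1291/18*(-19) - 47 = 24529/18 - 47 = 23683/18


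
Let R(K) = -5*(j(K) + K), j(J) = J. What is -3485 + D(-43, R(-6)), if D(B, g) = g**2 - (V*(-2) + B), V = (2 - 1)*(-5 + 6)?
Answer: 160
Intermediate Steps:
V = 1 (V = 1*1 = 1)
R(K) = -10*K (R(K) = -5*(K + K) = -10*K)
D(B, g) = 2 + g**2 - B (D(B, g) = g**2 - (1*(-2) + B) = g**2 - (-2 + B) = g**2 + (2 - B) = 2 + g**2 - B)
-3485 + D(-43, R(-6)) = -3485 + (2 + (-10*(-6))**2 - 1*(-43)) = -3485 + (2 + 60**2 + 43) = -3485 + (2 + 3600 + 43) = -3485 + 3645 = 160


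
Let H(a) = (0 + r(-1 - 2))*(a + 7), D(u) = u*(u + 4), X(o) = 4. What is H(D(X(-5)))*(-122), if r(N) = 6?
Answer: -28548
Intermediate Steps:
D(u) = u*(4 + u)
H(a) = 42 + 6*a (H(a) = (0 + 6)*(a + 7) = 6*(7 + a) = 42 + 6*a)
H(D(X(-5)))*(-122) = (42 + 6*(4*(4 + 4)))*(-122) = (42 + 6*(4*8))*(-122) = (42 + 6*32)*(-122) = (42 + 192)*(-122) = 234*(-122) = -28548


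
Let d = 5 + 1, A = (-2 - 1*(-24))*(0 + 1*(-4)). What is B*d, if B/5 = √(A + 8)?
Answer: 120*I*√5 ≈ 268.33*I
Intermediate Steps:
A = -88 (A = (-2 + 24)*(0 - 4) = 22*(-4) = -88)
d = 6
B = 20*I*√5 (B = 5*√(-88 + 8) = 5*√(-80) = 5*(4*I*√5) = 20*I*√5 ≈ 44.721*I)
B*d = (20*I*√5)*6 = 120*I*√5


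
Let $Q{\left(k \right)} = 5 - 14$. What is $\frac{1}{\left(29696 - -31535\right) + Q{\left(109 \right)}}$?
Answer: $\frac{1}{61222} \approx 1.6334 \cdot 10^{-5}$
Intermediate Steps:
$Q{\left(k \right)} = -9$ ($Q{\left(k \right)} = 5 - 14 = -9$)
$\frac{1}{\left(29696 - -31535\right) + Q{\left(109 \right)}} = \frac{1}{\left(29696 - -31535\right) - 9} = \frac{1}{\left(29696 + 31535\right) - 9} = \frac{1}{61231 - 9} = \frac{1}{61222}$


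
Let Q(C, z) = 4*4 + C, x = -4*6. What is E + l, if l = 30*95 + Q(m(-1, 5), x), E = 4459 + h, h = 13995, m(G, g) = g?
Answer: 21325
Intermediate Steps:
x = -24
Q(C, z) = 16 + C
E = 18454 (E = 4459 + 13995 = 18454)
l = 2871 (l = 30*95 + (16 + 5) = 2850 + 21 = 2871)
E + l = 18454 + 2871 = 21325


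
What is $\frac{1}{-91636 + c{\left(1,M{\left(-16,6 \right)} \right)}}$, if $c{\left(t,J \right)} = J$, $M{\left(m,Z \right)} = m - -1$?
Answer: $- \frac{1}{91651} \approx -1.0911 \cdot 10^{-5}$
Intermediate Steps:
$M{\left(m,Z \right)} = 1 + m$ ($M{\left(m,Z \right)} = m + 1 = 1 + m$)
$\frac{1}{-91636 + c{\left(1,M{\left(-16,6 \right)} \right)}} = \frac{1}{-91636 + \left(1 - 16\right)} = \frac{1}{-91636 - 15} = \frac{1}{-91651} = - \frac{1}{91651}$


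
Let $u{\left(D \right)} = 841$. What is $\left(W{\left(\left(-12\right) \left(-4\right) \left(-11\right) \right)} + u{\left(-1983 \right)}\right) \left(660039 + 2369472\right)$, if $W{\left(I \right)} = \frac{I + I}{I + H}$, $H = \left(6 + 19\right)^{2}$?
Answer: $\frac{243939255231}{97} \approx 2.5148 \cdot 10^{9}$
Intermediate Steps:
$H = 625$ ($H = 25^{2} = 625$)
$W{\left(I \right)} = \frac{2 I}{625 + I}$ ($W{\left(I \right)} = \frac{I + I}{I + 625} = \frac{2 I}{625 + I}$)
$\left(W{\left(\left(-12\right) \left(-4\right) \left(-11\right) \right)} + u{\left(-1983 \right)}\right) \left(660039 + 2369472\right) = \left(\frac{2 \left(-12\right) \left(-4\right) \left(-11\right)}{625 + \left(-12\right) \left(-4\right) \left(-11\right)} + 841\right) \left(660039 + 2369472\right) = \left(\frac{2 \cdot 48 \left(-11\right)}{625 + 48 \left(-11\right)} + 841\right) 3029511 = \left(2 \left(-528\right) \frac{1}{625 - 528} + 841\right) 3029511 = \left(2 \left(-528\right) \frac{1}{97} + 841\right) 3029511 = \left(- \frac{1056}{97} + 841\right) 3029511 = \frac{80521}{97} \cdot 3029511 = \frac{243939255231}{97}$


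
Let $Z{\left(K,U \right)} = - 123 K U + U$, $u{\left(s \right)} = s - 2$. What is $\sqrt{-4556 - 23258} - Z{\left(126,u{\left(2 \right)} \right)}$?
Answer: $i \sqrt{27814} \approx 166.78 i$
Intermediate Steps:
$u{\left(s \right)} = -2 + s$ ($u{\left(s \right)} = s - 2 = -2 + s$)
$Z{\left(K,U \right)} = U - 123 K U$ ($Z{\left(K,U \right)} = - 123 K U + U = U - 123 K U$)
$\sqrt{-4556 - 23258} - Z{\left(126,u{\left(2 \right)} \right)} = \sqrt{-4556 - 23258} - \left(-2 + 2\right) \left(1 - 15498\right) = \sqrt{-27814} - 0 \left(1 - 15498\right) = i \sqrt{27814} - 0 \left(-15497\right) = i \sqrt{27814} - 0 = i \sqrt{27814} + 0 = i \sqrt{27814}$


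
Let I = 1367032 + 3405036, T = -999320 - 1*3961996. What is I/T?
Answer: -1193017/1240329 ≈ -0.96185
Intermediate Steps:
T = -4961316 (T = -999320 - 3961996 = -4961316)
I = 4772068
I/T = 4772068/(-4961316) = 4772068*(-1/4961316) = -1193017/1240329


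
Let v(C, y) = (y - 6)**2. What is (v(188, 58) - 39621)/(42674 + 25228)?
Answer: -36917/67902 ≈ -0.54368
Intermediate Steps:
v(C, y) = (-6 + y)**2
(v(188, 58) - 39621)/(42674 + 25228) = ((-6 + 58)**2 - 39621)/(42674 + 25228) = (52**2 - 39621)/67902 = (2704 - 39621)*(1/67902) = -36917*1/67902 = -36917/67902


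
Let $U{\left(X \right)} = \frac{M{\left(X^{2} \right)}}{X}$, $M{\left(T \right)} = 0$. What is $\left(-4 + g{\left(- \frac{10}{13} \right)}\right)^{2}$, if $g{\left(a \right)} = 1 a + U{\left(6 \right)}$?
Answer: $\frac{3844}{169} \approx 22.746$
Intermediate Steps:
$U{\left(X \right)} = 0$ ($U{\left(X \right)} = \frac{0}{X} = 0$)
$g{\left(a \right)} = a$ ($g{\left(a \right)} = 1 a + 0 = a + 0 = a$)
$\left(-4 + g{\left(- \frac{10}{13} \right)}\right)^{2} = \left(-4 - \frac{10}{13}\right)^{2} = \left(- \frac{62}{13}\right)^{2} = \frac{3844}{169}$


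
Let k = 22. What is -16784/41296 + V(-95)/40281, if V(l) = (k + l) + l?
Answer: -490671/1195003 ≈ -0.41060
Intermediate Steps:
V(l) = 22 + 2*l (V(l) = (22 + l) + l = 22 + 2*l)
-16784/41296 + V(-95)/40281 = -16784/41296 + (22 + 2*(-95))/40281 = -16784*1/41296 + (22 - 190)*(1/40281) = -1049/2581 - 168*1/40281 = -1049/2581 - 56/13427 = -490671/1195003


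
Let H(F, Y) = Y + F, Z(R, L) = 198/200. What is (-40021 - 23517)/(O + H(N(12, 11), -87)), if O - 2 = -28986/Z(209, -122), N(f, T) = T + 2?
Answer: 1048377/484288 ≈ 2.1648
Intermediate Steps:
Z(R, L) = 99/100 (Z(R, L) = 198*(1/200) = 99/100)
N(f, T) = 2 + T
O = -966134/33 (O = 2 - 28986/99/100 = 2 - 28986*100/99 = 2 - 966200/33 = -966134/33 ≈ -29277.)
H(F, Y) = F + Y
(-40021 - 23517)/(O + H(N(12, 11), -87)) = (-40021 - 23517)/(-966134/33 + ((2 + 11) - 87)) = -63538/(-966134/33 + (13 - 87)) = -63538/(-966134/33 - 74) = -63538/(-968576/33) = -63538*(-33/968576) = 1048377/484288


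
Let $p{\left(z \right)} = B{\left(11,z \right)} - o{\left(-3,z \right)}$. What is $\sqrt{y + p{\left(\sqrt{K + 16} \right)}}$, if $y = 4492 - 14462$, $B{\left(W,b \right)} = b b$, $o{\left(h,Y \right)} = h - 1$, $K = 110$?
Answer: $4 i \sqrt{615} \approx 99.197 i$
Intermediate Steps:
$o{\left(h,Y \right)} = -1 + h$ ($o{\left(h,Y \right)} = h - 1 = -1 + h$)
$B{\left(W,b \right)} = b^{2}$
$y = -9970$ ($y = 4492 - 14462 = -9970$)
$p{\left(z \right)} = 4 + z^{2}$ ($p{\left(z \right)} = z^{2} - \left(-1 - 3\right) = z^{2} - -4 = z^{2} + 4 = 4 + z^{2}$)
$\sqrt{y + p{\left(\sqrt{K + 16} \right)}} = \sqrt{-9970 + \left(4 + \left(\sqrt{110 + 16}\right)^{2}\right)} = \sqrt{-9970 + \left(4 + \left(\sqrt{126}\right)^{2}\right)} = \sqrt{-9970 + \left(4 + \left(3 \sqrt{14}\right)^{2}\right)} = \sqrt{-9970 + \left(4 + 126\right)} = \sqrt{-9970 + 130} = \sqrt{-9840} = 4 i \sqrt{615}$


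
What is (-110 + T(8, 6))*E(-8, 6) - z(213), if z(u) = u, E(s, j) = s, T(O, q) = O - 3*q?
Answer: 747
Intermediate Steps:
(-110 + T(8, 6))*E(-8, 6) - z(213) = (-110 + (8 - 3*6))*(-8) - 1*213 = (-110 + (8 - 18))*(-8) - 213 = (-110 - 10)*(-8) - 213 = -120*(-8) - 213 = 960 - 213 = 747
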